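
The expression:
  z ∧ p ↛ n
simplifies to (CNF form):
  p ∧ z ∧ ¬n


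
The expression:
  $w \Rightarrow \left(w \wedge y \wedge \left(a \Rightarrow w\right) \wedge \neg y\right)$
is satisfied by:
  {w: False}


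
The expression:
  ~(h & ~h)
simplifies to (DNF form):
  True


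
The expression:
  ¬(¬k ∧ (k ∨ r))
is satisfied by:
  {k: True, r: False}
  {r: False, k: False}
  {r: True, k: True}


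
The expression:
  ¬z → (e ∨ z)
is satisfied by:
  {z: True, e: True}
  {z: True, e: False}
  {e: True, z: False}


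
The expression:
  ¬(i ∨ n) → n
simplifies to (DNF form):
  i ∨ n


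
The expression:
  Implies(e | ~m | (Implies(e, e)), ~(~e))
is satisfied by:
  {e: True}


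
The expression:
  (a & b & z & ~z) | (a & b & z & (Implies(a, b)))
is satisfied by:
  {a: True, z: True, b: True}


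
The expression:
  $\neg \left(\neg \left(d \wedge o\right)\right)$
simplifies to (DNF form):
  $d \wedge o$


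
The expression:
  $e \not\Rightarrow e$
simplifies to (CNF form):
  $\text{False}$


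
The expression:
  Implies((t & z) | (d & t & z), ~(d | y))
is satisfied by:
  {y: False, t: False, z: False, d: False}
  {d: True, y: False, t: False, z: False}
  {y: True, d: False, t: False, z: False}
  {d: True, y: True, t: False, z: False}
  {z: True, d: False, y: False, t: False}
  {z: True, d: True, y: False, t: False}
  {z: True, y: True, d: False, t: False}
  {z: True, d: True, y: True, t: False}
  {t: True, z: False, y: False, d: False}
  {t: True, d: True, z: False, y: False}
  {t: True, y: True, z: False, d: False}
  {d: True, t: True, y: True, z: False}
  {t: True, z: True, d: False, y: False}


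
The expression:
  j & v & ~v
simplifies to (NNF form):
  False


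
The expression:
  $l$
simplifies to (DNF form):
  $l$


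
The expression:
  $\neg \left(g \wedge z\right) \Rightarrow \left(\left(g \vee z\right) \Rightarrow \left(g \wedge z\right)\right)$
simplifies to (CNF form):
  $\left(g \vee \neg g\right) \wedge \left(g \vee \neg z\right) \wedge \left(z \vee \neg g\right) \wedge \left(z \vee \neg z\right)$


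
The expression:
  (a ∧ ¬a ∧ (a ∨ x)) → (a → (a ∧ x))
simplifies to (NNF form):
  True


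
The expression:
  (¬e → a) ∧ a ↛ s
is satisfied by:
  {a: True, s: False}


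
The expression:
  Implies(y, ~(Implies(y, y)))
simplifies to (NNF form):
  ~y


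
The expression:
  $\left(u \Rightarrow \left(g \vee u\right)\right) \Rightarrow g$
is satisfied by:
  {g: True}


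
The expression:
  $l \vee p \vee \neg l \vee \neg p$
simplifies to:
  $\text{True}$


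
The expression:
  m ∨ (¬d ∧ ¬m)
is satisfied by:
  {m: True, d: False}
  {d: False, m: False}
  {d: True, m: True}


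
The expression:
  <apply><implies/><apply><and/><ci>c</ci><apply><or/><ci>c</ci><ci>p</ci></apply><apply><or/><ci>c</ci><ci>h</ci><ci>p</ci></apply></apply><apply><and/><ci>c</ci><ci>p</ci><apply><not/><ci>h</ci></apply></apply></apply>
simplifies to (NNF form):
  <apply><or/><apply><not/><ci>c</ci></apply><apply><and/><ci>p</ci><apply><not/><ci>h</ci></apply></apply></apply>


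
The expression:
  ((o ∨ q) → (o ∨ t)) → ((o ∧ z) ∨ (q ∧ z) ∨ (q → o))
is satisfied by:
  {o: True, z: True, t: False, q: False}
  {o: True, z: False, t: False, q: False}
  {z: True, o: False, t: False, q: False}
  {o: False, z: False, t: False, q: False}
  {q: True, o: True, z: True, t: False}
  {q: True, o: True, z: False, t: False}
  {q: True, z: True, o: False, t: False}
  {q: True, z: False, o: False, t: False}
  {o: True, t: True, z: True, q: False}
  {o: True, t: True, z: False, q: False}
  {t: True, z: True, o: False, q: False}
  {t: True, o: False, z: False, q: False}
  {q: True, t: True, o: True, z: True}
  {q: True, t: True, o: True, z: False}
  {q: True, t: True, z: True, o: False}


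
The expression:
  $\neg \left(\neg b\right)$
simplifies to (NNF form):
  $b$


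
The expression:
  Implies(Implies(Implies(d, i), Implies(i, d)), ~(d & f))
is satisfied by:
  {d: False, f: False}
  {f: True, d: False}
  {d: True, f: False}


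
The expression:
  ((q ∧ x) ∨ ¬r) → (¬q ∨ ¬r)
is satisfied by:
  {q: False, x: False, r: False}
  {r: True, q: False, x: False}
  {x: True, q: False, r: False}
  {r: True, x: True, q: False}
  {q: True, r: False, x: False}
  {r: True, q: True, x: False}
  {x: True, q: True, r: False}


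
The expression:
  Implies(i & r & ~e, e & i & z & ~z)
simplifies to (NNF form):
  e | ~i | ~r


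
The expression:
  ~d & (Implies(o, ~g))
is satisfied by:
  {g: False, d: False, o: False}
  {o: True, g: False, d: False}
  {g: True, o: False, d: False}


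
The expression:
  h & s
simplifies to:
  h & s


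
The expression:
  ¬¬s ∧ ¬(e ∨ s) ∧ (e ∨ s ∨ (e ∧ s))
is never true.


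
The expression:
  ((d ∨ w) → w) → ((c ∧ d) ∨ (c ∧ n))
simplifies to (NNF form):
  (c ∧ d) ∨ (c ∧ n) ∨ (d ∧ ¬w)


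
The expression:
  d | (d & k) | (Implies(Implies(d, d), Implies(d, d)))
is always true.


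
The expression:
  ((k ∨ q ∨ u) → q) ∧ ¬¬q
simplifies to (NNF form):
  q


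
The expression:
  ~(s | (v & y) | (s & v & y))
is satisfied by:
  {v: False, s: False, y: False}
  {y: True, v: False, s: False}
  {v: True, y: False, s: False}


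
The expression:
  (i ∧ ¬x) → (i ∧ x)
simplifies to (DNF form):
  x ∨ ¬i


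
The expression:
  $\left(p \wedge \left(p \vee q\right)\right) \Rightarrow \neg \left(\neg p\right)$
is always true.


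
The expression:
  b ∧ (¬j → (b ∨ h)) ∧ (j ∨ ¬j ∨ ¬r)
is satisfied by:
  {b: True}


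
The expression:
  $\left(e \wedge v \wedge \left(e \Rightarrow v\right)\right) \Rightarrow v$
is always true.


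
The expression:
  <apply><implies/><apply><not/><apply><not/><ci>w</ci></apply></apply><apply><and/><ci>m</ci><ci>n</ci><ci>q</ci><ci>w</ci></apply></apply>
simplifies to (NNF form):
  <apply><or/><apply><not/><ci>w</ci></apply><apply><and/><ci>m</ci><ci>n</ci><ci>q</ci></apply></apply>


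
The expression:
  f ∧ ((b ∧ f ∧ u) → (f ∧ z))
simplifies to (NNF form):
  f ∧ (z ∨ ¬b ∨ ¬u)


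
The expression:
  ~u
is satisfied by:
  {u: False}


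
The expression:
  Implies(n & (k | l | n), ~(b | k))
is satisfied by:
  {b: False, n: False, k: False}
  {k: True, b: False, n: False}
  {b: True, k: False, n: False}
  {k: True, b: True, n: False}
  {n: True, k: False, b: False}


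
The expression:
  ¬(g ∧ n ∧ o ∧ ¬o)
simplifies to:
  True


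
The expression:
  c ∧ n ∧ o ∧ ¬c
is never true.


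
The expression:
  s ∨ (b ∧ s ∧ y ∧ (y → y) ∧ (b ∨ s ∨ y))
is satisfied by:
  {s: True}


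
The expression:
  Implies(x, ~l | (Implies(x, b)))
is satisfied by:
  {b: True, l: False, x: False}
  {l: False, x: False, b: False}
  {b: True, x: True, l: False}
  {x: True, l: False, b: False}
  {b: True, l: True, x: False}
  {l: True, b: False, x: False}
  {b: True, x: True, l: True}


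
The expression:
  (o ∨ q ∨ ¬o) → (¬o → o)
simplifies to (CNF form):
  o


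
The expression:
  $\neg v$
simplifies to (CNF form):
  $\neg v$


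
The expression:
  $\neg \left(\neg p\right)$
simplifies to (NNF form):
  $p$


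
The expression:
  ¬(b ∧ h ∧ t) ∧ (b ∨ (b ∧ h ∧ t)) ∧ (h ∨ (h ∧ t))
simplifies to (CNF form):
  b ∧ h ∧ ¬t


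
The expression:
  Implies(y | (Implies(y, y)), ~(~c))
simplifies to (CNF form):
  c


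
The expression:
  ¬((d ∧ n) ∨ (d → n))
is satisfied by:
  {d: True, n: False}


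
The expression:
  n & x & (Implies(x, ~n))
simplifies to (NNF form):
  False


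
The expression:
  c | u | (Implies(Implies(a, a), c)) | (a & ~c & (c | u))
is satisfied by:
  {c: True, u: True}
  {c: True, u: False}
  {u: True, c: False}


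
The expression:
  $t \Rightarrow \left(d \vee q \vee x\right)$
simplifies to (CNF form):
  $d \vee q \vee x \vee \neg t$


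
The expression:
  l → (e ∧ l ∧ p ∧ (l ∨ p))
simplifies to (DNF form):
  (e ∧ p) ∨ ¬l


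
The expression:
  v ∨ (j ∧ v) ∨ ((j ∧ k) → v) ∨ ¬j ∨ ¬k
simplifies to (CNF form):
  v ∨ ¬j ∨ ¬k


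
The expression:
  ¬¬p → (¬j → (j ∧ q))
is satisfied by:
  {j: True, p: False}
  {p: False, j: False}
  {p: True, j: True}


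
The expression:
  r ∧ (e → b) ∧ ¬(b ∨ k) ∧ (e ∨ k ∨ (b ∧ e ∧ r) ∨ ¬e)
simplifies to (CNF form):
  r ∧ ¬b ∧ ¬e ∧ ¬k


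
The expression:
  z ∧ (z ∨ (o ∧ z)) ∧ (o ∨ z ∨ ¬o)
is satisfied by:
  {z: True}


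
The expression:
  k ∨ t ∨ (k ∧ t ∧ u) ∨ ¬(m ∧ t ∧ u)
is always true.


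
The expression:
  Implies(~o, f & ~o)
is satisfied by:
  {o: True, f: True}
  {o: True, f: False}
  {f: True, o: False}


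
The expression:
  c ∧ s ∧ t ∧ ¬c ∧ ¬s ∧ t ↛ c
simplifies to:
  False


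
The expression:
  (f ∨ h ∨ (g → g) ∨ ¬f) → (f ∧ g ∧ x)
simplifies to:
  f ∧ g ∧ x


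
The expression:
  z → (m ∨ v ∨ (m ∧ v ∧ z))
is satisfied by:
  {m: True, v: True, z: False}
  {m: True, v: False, z: False}
  {v: True, m: False, z: False}
  {m: False, v: False, z: False}
  {z: True, m: True, v: True}
  {z: True, m: True, v: False}
  {z: True, v: True, m: False}


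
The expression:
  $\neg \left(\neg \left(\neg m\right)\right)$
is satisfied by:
  {m: False}


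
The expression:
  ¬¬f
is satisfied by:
  {f: True}


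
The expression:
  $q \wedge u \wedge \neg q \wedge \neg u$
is never true.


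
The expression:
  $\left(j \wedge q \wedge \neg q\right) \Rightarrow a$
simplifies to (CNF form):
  $\text{True}$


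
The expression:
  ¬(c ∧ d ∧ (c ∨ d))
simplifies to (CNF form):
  ¬c ∨ ¬d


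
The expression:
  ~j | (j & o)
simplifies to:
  o | ~j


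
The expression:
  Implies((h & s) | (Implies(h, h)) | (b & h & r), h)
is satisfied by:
  {h: True}


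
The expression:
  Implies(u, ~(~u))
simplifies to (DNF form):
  True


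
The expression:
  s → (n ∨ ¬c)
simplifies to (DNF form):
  n ∨ ¬c ∨ ¬s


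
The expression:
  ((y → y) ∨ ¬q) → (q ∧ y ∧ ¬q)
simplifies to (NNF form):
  False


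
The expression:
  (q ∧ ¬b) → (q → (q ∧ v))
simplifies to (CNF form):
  b ∨ v ∨ ¬q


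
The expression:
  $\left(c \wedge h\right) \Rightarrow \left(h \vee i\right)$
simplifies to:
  $\text{True}$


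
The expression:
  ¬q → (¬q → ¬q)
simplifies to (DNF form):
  True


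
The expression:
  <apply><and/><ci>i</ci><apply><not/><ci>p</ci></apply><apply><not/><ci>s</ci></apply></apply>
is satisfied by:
  {i: True, p: False, s: False}


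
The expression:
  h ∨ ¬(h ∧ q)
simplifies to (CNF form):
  True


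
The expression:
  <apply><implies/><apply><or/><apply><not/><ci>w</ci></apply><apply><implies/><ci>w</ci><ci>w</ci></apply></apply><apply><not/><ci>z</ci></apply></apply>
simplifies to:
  <apply><not/><ci>z</ci></apply>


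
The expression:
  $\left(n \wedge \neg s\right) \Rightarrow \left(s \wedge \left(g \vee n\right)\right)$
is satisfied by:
  {s: True, n: False}
  {n: False, s: False}
  {n: True, s: True}


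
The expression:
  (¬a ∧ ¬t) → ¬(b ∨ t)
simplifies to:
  a ∨ t ∨ ¬b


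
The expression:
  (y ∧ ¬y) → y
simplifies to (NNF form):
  True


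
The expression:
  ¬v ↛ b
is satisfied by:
  {b: True, v: False}
  {v: False, b: False}
  {v: True, b: True}


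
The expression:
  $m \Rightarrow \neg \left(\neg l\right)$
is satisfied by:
  {l: True, m: False}
  {m: False, l: False}
  {m: True, l: True}


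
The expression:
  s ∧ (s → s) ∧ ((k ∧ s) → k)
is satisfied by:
  {s: True}


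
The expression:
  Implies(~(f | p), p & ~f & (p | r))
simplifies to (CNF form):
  f | p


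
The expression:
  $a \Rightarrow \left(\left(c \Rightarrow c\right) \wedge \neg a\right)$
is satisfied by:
  {a: False}


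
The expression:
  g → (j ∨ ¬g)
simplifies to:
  j ∨ ¬g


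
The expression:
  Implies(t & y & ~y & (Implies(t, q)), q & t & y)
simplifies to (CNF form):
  True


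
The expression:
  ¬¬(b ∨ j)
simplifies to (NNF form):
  b ∨ j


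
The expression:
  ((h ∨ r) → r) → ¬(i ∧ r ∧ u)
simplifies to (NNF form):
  ¬i ∨ ¬r ∨ ¬u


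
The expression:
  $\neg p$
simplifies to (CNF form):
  $\neg p$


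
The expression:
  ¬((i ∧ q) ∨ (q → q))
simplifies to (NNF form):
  False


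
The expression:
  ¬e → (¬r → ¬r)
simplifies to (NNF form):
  True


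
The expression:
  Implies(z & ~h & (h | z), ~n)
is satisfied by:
  {h: True, z: False, n: False}
  {h: False, z: False, n: False}
  {n: True, h: True, z: False}
  {n: True, h: False, z: False}
  {z: True, h: True, n: False}
  {z: True, h: False, n: False}
  {z: True, n: True, h: True}


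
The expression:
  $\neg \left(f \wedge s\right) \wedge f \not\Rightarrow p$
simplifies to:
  $f \wedge \neg p \wedge \neg s$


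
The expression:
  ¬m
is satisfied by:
  {m: False}


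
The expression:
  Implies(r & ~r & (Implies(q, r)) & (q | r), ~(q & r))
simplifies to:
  True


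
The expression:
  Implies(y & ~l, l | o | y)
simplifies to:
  True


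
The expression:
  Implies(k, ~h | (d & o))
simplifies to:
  ~h | ~k | (d & o)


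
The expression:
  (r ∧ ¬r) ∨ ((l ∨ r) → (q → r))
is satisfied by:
  {r: True, l: False, q: False}
  {l: False, q: False, r: False}
  {r: True, q: True, l: False}
  {q: True, l: False, r: False}
  {r: True, l: True, q: False}
  {l: True, r: False, q: False}
  {r: True, q: True, l: True}


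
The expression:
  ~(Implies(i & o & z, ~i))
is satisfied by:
  {z: True, i: True, o: True}


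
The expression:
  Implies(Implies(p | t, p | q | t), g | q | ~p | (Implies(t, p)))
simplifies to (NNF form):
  True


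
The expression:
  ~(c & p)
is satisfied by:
  {p: False, c: False}
  {c: True, p: False}
  {p: True, c: False}


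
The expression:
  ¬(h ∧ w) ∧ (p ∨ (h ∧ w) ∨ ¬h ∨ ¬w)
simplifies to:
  ¬h ∨ ¬w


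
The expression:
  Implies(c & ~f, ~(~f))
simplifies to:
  f | ~c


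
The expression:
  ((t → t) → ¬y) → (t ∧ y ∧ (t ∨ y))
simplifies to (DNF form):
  y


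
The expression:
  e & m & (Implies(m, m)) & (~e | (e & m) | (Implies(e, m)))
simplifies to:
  e & m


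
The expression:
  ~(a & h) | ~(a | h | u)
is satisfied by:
  {h: False, a: False}
  {a: True, h: False}
  {h: True, a: False}


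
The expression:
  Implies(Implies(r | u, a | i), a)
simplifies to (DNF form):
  a | (r & ~i) | (u & ~i)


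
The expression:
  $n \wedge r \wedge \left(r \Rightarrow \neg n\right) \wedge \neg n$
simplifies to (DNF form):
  $\text{False}$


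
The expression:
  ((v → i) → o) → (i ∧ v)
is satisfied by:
  {i: True, v: False, o: False}
  {v: False, o: False, i: False}
  {i: True, v: True, o: False}
  {i: True, o: True, v: True}


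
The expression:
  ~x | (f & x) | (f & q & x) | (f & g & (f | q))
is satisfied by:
  {f: True, x: False}
  {x: False, f: False}
  {x: True, f: True}


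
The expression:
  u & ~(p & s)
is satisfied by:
  {u: True, s: False, p: False}
  {p: True, u: True, s: False}
  {s: True, u: True, p: False}


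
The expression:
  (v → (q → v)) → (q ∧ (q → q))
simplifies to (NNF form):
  q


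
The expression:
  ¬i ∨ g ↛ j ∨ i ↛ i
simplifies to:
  (g ∧ ¬j) ∨ ¬i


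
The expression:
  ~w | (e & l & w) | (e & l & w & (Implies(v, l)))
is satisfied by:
  {l: True, e: True, w: False}
  {l: True, e: False, w: False}
  {e: True, l: False, w: False}
  {l: False, e: False, w: False}
  {l: True, w: True, e: True}


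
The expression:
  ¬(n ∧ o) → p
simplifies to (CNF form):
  (n ∨ p) ∧ (o ∨ p)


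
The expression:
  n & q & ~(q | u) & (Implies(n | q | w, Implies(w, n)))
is never true.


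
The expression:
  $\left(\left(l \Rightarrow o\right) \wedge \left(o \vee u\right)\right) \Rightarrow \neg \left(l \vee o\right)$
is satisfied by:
  {o: False}


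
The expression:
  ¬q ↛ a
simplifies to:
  a ∨ ¬q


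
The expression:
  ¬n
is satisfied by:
  {n: False}


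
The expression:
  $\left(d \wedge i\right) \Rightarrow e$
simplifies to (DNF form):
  $e \vee \neg d \vee \neg i$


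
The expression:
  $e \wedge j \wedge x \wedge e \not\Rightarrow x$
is never true.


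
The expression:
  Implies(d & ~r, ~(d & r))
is always true.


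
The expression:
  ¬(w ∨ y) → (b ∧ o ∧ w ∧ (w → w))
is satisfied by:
  {y: True, w: True}
  {y: True, w: False}
  {w: True, y: False}


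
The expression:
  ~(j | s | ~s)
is never true.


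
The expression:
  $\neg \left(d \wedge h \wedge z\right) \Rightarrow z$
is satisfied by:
  {z: True}


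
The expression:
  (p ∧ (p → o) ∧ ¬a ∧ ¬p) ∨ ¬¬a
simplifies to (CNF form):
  a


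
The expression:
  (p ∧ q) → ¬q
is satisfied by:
  {p: False, q: False}
  {q: True, p: False}
  {p: True, q: False}


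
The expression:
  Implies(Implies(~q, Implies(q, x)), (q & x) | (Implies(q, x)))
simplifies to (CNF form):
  x | ~q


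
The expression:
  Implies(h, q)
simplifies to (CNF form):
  q | ~h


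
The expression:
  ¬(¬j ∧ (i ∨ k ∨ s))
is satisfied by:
  {j: True, k: False, s: False, i: False}
  {i: True, j: True, k: False, s: False}
  {j: True, s: True, k: False, i: False}
  {i: True, j: True, s: True, k: False}
  {j: True, k: True, s: False, i: False}
  {j: True, i: True, k: True, s: False}
  {j: True, s: True, k: True, i: False}
  {i: True, j: True, s: True, k: True}
  {i: False, k: False, s: False, j: False}


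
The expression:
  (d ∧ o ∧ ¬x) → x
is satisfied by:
  {x: True, o: False, d: False}
  {o: False, d: False, x: False}
  {x: True, d: True, o: False}
  {d: True, o: False, x: False}
  {x: True, o: True, d: False}
  {o: True, x: False, d: False}
  {x: True, d: True, o: True}


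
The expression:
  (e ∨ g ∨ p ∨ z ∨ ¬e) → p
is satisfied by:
  {p: True}


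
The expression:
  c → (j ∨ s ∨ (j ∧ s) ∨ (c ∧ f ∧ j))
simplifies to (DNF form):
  j ∨ s ∨ ¬c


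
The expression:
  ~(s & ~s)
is always true.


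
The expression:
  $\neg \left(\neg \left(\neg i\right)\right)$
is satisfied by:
  {i: False}


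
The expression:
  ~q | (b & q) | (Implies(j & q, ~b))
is always true.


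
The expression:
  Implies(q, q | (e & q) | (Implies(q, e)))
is always true.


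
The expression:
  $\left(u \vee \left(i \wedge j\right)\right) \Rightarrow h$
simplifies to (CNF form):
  $\left(h \vee \neg u\right) \wedge \left(h \vee \neg i \vee \neg j\right) \wedge \left(h \vee \neg i \vee \neg u\right) \wedge \left(h \vee \neg j \vee \neg u\right)$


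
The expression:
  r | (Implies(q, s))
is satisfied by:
  {r: True, s: True, q: False}
  {r: True, s: False, q: False}
  {s: True, r: False, q: False}
  {r: False, s: False, q: False}
  {r: True, q: True, s: True}
  {r: True, q: True, s: False}
  {q: True, s: True, r: False}


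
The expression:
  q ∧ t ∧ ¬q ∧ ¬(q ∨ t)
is never true.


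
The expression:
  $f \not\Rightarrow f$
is never true.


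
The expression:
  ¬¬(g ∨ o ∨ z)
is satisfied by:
  {o: True, z: True, g: True}
  {o: True, z: True, g: False}
  {o: True, g: True, z: False}
  {o: True, g: False, z: False}
  {z: True, g: True, o: False}
  {z: True, g: False, o: False}
  {g: True, z: False, o: False}


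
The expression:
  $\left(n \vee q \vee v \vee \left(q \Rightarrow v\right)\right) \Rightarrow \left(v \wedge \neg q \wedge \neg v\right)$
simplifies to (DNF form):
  $\text{False}$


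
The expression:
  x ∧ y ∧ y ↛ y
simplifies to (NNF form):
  False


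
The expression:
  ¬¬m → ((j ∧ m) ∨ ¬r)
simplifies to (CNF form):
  j ∨ ¬m ∨ ¬r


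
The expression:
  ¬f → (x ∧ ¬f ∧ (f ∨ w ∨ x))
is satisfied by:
  {x: True, f: True}
  {x: True, f: False}
  {f: True, x: False}


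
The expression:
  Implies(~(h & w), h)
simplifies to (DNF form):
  h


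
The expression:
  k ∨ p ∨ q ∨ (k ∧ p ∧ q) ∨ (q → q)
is always true.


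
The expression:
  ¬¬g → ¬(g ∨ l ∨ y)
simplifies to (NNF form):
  ¬g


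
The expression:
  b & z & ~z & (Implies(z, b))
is never true.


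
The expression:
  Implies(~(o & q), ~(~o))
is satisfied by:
  {o: True}


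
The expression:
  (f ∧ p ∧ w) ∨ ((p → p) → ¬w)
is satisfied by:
  {f: True, p: True, w: False}
  {f: True, p: False, w: False}
  {p: True, f: False, w: False}
  {f: False, p: False, w: False}
  {w: True, f: True, p: True}


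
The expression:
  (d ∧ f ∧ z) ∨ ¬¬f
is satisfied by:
  {f: True}


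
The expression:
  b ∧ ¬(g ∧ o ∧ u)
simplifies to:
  b ∧ (¬g ∨ ¬o ∨ ¬u)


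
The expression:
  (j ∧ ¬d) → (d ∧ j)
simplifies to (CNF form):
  d ∨ ¬j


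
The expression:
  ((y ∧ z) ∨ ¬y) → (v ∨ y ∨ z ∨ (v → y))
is always true.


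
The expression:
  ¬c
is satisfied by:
  {c: False}


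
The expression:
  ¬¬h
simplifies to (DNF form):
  h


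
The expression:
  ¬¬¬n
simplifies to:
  ¬n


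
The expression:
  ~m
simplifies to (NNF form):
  ~m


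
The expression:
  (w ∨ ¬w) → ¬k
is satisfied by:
  {k: False}


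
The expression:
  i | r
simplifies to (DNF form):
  i | r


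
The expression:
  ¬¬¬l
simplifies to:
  ¬l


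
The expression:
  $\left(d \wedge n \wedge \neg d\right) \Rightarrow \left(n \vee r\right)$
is always true.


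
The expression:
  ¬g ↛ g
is always true.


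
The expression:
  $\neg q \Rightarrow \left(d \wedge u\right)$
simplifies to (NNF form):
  $q \vee \left(d \wedge u\right)$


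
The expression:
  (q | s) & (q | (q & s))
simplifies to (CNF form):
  q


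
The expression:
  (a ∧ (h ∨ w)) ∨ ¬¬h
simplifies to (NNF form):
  h ∨ (a ∧ w)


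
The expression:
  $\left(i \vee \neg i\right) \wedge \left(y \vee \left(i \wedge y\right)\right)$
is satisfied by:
  {y: True}


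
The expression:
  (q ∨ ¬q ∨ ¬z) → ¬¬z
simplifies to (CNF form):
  z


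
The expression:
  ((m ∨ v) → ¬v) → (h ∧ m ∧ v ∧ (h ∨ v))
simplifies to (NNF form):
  v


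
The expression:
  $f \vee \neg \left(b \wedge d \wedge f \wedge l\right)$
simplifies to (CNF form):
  $\text{True}$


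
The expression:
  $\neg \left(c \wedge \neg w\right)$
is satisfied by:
  {w: True, c: False}
  {c: False, w: False}
  {c: True, w: True}


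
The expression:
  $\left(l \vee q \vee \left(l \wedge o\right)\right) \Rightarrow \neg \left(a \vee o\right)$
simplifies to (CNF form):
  $\left(\neg a \vee \neg l\right) \wedge \left(\neg a \vee \neg q\right) \wedge \left(\neg l \vee \neg o\right) \wedge \left(\neg o \vee \neg q\right)$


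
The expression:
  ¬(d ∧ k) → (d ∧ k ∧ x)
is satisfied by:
  {d: True, k: True}


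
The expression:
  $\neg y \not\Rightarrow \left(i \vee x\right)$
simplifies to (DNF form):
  $\neg i \wedge \neg x \wedge \neg y$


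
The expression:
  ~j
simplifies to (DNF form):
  ~j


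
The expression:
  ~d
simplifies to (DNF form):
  ~d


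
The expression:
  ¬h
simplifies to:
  ¬h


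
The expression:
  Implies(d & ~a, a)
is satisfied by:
  {a: True, d: False}
  {d: False, a: False}
  {d: True, a: True}


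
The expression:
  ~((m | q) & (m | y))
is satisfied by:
  {q: False, m: False, y: False}
  {y: True, q: False, m: False}
  {q: True, y: False, m: False}


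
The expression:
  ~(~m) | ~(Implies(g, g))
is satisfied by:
  {m: True}


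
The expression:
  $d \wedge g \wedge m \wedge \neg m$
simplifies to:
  $\text{False}$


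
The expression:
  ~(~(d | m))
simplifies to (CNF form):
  d | m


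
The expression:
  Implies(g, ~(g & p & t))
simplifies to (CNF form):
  ~g | ~p | ~t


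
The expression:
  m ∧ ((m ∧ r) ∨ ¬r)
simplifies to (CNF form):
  m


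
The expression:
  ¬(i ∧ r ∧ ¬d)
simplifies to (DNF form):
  d ∨ ¬i ∨ ¬r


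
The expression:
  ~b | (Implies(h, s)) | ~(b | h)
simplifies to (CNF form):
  s | ~b | ~h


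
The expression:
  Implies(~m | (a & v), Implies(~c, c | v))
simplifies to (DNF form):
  c | m | v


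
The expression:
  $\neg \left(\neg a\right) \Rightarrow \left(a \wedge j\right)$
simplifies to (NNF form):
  $j \vee \neg a$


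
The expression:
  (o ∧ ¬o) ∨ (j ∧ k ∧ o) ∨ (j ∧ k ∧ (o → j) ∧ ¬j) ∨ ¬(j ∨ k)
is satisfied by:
  {o: True, j: False, k: False}
  {j: False, k: False, o: False}
  {o: True, k: True, j: True}


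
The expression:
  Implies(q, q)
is always true.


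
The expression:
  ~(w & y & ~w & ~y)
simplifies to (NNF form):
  True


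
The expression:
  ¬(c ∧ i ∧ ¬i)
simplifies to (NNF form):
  True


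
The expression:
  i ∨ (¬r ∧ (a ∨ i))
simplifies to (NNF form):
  i ∨ (a ∧ ¬r)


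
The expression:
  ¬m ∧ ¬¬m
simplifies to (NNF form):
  False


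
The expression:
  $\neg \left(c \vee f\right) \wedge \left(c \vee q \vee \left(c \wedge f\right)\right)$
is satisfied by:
  {q: True, f: False, c: False}


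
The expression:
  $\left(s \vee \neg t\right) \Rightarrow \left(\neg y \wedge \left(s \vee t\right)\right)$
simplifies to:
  $\left(s \wedge \neg y\right) \vee \left(t \wedge \neg s\right)$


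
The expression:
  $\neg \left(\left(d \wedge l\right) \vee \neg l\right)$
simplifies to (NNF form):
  $l \wedge \neg d$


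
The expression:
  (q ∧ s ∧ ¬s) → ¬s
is always true.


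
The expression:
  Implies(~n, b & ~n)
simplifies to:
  b | n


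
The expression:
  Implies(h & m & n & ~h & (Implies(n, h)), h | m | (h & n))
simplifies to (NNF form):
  True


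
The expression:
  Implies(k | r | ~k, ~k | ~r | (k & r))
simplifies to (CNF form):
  True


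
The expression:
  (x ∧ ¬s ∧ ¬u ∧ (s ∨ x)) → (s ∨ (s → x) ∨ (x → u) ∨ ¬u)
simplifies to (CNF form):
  True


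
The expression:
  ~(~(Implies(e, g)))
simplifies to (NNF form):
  g | ~e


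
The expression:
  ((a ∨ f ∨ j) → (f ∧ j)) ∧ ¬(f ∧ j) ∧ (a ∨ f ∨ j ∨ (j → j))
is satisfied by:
  {f: False, j: False, a: False}


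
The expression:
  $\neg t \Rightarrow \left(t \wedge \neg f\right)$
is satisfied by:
  {t: True}


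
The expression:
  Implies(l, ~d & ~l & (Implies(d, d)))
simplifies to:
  ~l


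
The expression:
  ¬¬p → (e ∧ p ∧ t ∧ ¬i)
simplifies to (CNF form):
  (e ∨ ¬p) ∧ (t ∨ ¬p) ∧ (¬i ∨ ¬p)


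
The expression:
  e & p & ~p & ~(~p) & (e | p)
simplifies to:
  False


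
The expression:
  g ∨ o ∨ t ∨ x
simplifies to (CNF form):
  g ∨ o ∨ t ∨ x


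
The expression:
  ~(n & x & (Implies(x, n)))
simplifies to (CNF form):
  ~n | ~x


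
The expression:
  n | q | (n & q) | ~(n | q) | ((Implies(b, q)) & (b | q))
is always true.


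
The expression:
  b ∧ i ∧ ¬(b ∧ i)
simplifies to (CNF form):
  False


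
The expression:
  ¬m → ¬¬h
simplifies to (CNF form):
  h ∨ m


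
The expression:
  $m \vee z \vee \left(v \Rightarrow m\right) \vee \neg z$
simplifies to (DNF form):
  $\text{True}$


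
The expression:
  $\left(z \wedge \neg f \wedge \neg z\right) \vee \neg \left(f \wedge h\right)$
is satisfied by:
  {h: False, f: False}
  {f: True, h: False}
  {h: True, f: False}


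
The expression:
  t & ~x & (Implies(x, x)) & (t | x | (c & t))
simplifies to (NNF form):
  t & ~x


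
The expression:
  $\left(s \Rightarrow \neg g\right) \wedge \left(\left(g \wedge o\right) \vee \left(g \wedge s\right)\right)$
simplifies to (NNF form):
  $g \wedge o \wedge \neg s$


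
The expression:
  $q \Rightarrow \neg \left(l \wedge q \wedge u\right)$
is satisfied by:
  {l: False, u: False, q: False}
  {q: True, l: False, u: False}
  {u: True, l: False, q: False}
  {q: True, u: True, l: False}
  {l: True, q: False, u: False}
  {q: True, l: True, u: False}
  {u: True, l: True, q: False}


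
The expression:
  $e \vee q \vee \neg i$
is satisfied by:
  {q: True, e: True, i: False}
  {q: True, e: False, i: False}
  {e: True, q: False, i: False}
  {q: False, e: False, i: False}
  {i: True, q: True, e: True}
  {i: True, q: True, e: False}
  {i: True, e: True, q: False}


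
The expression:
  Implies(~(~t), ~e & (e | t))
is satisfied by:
  {e: False, t: False}
  {t: True, e: False}
  {e: True, t: False}


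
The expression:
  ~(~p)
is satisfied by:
  {p: True}


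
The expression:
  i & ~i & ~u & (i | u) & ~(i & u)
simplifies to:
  False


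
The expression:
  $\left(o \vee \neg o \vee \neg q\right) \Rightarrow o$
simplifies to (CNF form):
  $o$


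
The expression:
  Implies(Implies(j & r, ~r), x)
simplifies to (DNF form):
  x | (j & r)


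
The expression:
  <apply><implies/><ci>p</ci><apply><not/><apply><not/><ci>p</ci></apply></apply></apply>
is always true.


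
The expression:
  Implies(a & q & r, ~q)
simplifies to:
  ~a | ~q | ~r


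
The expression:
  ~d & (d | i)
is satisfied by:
  {i: True, d: False}


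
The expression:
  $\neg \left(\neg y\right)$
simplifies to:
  $y$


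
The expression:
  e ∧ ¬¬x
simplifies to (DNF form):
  e ∧ x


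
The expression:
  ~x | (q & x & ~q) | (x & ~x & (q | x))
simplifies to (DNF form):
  ~x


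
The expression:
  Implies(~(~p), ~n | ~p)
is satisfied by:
  {p: False, n: False}
  {n: True, p: False}
  {p: True, n: False}


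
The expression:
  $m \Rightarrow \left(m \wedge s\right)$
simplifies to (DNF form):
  $s \vee \neg m$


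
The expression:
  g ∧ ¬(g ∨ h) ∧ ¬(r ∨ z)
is never true.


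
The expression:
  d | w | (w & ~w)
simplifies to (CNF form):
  d | w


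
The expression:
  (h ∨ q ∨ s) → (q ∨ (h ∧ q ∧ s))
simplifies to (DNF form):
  q ∨ (¬h ∧ ¬s)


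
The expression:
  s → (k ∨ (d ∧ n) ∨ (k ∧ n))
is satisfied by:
  {d: True, k: True, n: True, s: False}
  {d: True, k: True, n: False, s: False}
  {k: True, n: True, s: False, d: False}
  {k: True, n: False, s: False, d: False}
  {d: True, n: True, s: False, k: False}
  {d: True, n: False, s: False, k: False}
  {n: True, d: False, s: False, k: False}
  {n: False, d: False, s: False, k: False}
  {d: True, k: True, s: True, n: True}
  {d: True, k: True, s: True, n: False}
  {k: True, s: True, n: True, d: False}
  {k: True, s: True, n: False, d: False}
  {d: True, s: True, n: True, k: False}


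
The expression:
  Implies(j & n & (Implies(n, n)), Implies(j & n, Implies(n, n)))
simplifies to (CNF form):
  True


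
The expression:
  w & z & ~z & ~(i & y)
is never true.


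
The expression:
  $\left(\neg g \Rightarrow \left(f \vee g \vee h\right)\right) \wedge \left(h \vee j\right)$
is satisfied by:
  {h: True, j: True, g: True, f: True}
  {h: True, j: True, g: True, f: False}
  {h: True, j: True, f: True, g: False}
  {h: True, j: True, f: False, g: False}
  {h: True, g: True, f: True, j: False}
  {h: True, g: True, f: False, j: False}
  {h: True, g: False, f: True, j: False}
  {h: True, g: False, f: False, j: False}
  {j: True, g: True, f: True, h: False}
  {j: True, g: True, f: False, h: False}
  {j: True, f: True, g: False, h: False}


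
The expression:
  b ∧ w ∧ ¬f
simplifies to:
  b ∧ w ∧ ¬f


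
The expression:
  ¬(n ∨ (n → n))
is never true.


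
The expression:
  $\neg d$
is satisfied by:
  {d: False}


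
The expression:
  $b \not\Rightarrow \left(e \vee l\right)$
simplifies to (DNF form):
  $b \wedge \neg e \wedge \neg l$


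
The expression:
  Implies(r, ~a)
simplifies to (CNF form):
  ~a | ~r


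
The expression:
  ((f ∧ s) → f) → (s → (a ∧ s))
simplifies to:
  a ∨ ¬s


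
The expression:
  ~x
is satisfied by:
  {x: False}


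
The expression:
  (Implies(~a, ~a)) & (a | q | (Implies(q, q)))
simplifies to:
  True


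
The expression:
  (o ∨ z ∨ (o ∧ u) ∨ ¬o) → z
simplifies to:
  z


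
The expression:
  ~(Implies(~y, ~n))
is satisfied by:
  {n: True, y: False}


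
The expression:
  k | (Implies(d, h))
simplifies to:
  h | k | ~d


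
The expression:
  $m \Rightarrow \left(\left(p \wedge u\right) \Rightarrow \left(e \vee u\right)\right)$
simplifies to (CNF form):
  $\text{True}$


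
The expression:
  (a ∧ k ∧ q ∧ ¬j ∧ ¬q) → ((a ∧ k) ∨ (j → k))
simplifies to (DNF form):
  True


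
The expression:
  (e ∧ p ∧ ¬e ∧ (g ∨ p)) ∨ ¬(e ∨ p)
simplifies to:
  ¬e ∧ ¬p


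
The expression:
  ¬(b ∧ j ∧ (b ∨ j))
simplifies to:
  ¬b ∨ ¬j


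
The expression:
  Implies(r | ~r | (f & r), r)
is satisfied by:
  {r: True}


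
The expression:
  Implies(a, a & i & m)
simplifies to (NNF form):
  ~a | (i & m)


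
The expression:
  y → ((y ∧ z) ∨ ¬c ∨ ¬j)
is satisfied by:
  {z: True, c: False, y: False, j: False}
  {j: False, c: False, z: False, y: False}
  {j: True, z: True, c: False, y: False}
  {j: True, c: False, z: False, y: False}
  {y: True, z: True, j: False, c: False}
  {y: True, j: False, c: False, z: False}
  {y: True, j: True, z: True, c: False}
  {y: True, j: True, c: False, z: False}
  {z: True, c: True, y: False, j: False}
  {c: True, y: False, z: False, j: False}
  {j: True, c: True, z: True, y: False}
  {j: True, c: True, y: False, z: False}
  {z: True, c: True, y: True, j: False}
  {c: True, y: True, j: False, z: False}
  {j: True, c: True, y: True, z: True}


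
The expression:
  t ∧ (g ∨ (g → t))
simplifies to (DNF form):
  t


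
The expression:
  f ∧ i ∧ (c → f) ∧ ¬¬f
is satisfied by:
  {i: True, f: True}


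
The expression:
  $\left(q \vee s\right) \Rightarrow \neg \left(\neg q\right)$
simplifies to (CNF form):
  $q \vee \neg s$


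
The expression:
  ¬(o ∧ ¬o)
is always true.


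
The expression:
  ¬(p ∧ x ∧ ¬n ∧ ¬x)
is always true.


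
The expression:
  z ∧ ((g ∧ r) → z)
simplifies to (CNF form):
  z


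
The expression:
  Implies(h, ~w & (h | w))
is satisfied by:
  {w: False, h: False}
  {h: True, w: False}
  {w: True, h: False}


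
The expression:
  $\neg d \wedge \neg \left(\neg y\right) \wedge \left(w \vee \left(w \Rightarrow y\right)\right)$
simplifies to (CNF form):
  $y \wedge \neg d$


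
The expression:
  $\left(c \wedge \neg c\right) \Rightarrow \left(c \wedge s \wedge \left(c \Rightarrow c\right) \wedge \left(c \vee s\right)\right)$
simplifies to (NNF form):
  $\text{True}$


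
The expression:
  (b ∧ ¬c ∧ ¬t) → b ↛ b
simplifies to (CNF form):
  c ∨ t ∨ ¬b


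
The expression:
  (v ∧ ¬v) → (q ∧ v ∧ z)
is always true.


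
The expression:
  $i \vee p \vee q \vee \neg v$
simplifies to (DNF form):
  $i \vee p \vee q \vee \neg v$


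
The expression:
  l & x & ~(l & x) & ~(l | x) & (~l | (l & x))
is never true.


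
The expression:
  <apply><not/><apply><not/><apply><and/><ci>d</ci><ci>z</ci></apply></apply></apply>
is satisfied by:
  {z: True, d: True}


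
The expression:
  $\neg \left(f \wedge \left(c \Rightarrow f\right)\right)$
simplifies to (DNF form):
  $\neg f$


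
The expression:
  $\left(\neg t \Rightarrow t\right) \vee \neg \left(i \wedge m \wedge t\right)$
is always true.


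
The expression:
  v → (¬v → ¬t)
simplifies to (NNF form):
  True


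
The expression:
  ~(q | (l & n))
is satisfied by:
  {q: False, l: False, n: False}
  {n: True, q: False, l: False}
  {l: True, q: False, n: False}


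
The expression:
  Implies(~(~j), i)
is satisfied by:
  {i: True, j: False}
  {j: False, i: False}
  {j: True, i: True}


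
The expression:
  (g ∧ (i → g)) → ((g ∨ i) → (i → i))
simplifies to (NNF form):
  True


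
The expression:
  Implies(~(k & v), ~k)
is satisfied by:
  {v: True, k: False}
  {k: False, v: False}
  {k: True, v: True}


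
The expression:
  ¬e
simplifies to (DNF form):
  ¬e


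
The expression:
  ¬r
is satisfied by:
  {r: False}


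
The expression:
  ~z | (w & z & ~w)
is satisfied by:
  {z: False}


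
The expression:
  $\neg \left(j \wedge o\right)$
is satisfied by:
  {o: False, j: False}
  {j: True, o: False}
  {o: True, j: False}


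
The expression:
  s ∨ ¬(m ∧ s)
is always true.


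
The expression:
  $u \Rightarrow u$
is always true.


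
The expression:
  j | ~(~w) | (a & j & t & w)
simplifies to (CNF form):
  j | w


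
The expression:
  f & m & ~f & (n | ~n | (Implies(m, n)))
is never true.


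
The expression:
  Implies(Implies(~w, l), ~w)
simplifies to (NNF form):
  ~w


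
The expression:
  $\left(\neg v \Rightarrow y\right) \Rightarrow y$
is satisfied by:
  {y: True, v: False}
  {v: False, y: False}
  {v: True, y: True}


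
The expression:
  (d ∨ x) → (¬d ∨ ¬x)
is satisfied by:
  {d: False, x: False}
  {x: True, d: False}
  {d: True, x: False}


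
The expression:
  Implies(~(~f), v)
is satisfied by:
  {v: True, f: False}
  {f: False, v: False}
  {f: True, v: True}


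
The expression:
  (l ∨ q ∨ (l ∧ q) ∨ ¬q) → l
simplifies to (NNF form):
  l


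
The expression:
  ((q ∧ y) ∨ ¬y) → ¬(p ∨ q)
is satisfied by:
  {y: True, q: False, p: False}
  {q: False, p: False, y: False}
  {y: True, p: True, q: False}


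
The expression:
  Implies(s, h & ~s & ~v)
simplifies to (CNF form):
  ~s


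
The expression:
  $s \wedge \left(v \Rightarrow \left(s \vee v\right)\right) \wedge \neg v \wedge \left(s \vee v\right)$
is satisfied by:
  {s: True, v: False}


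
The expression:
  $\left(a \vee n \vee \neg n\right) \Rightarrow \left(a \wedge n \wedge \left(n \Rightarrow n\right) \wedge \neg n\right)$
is never true.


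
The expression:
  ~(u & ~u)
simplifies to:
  True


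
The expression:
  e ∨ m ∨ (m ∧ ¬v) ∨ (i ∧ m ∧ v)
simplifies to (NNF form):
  e ∨ m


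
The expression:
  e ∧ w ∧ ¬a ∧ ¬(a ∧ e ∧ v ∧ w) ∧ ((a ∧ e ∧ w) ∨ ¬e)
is never true.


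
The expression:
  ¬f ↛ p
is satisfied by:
  {p: True, f: False}
  {f: False, p: False}
  {f: True, p: True}


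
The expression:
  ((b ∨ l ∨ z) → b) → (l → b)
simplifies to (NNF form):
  True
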